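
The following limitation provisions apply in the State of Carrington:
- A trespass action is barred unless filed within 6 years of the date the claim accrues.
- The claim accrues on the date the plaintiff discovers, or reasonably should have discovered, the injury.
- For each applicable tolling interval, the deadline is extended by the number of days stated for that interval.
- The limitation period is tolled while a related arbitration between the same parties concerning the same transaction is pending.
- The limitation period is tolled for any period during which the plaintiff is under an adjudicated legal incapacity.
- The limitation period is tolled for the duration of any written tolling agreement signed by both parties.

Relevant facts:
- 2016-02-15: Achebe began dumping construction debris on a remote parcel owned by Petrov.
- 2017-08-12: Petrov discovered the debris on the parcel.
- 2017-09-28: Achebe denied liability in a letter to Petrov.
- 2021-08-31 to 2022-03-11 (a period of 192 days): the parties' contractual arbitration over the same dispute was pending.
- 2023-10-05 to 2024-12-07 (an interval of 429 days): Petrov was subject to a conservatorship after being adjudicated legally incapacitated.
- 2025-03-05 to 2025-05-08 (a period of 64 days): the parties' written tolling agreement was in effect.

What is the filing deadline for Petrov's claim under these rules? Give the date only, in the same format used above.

The claim did not accrue until Petrov discovered the injury on 2017-08-12; the 2016-02-15 act date does not start the clock under the stated rule.
6 years from 2017-08-12 is 2023-08-12.
The pending related arbitration from 2021-08-31 to 2022-03-11 tolled the period for 192 days, extending the deadline to 2024-02-20.
Because the plaintiff's legal incapacity ran from 2023-10-05 to 2024-12-07, the deadline is extended by 429 days to 2025-04-24.
The written tolling agreement from 2025-03-05 to 2025-05-08 tolled the period for 64 days, extending the deadline to 2025-06-27.
Nothing else in the chronology tolls or restarts the period.

2025-06-27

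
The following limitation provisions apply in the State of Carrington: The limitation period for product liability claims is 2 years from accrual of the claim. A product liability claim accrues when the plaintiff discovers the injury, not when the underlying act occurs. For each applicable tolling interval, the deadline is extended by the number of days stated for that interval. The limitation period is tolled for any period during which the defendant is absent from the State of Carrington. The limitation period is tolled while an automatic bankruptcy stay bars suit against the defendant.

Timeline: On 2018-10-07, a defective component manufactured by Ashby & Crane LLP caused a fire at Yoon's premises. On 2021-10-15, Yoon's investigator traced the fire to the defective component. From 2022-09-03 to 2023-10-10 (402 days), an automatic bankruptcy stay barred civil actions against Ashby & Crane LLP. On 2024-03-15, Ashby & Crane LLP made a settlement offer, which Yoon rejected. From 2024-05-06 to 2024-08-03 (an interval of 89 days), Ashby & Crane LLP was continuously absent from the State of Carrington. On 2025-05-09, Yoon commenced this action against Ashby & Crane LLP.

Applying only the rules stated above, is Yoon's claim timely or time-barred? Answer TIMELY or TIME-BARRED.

TIME-BARRED

Accrual is tied to discovery, so the period began on 2021-10-15 rather than on 2018-10-07 when the act occurred.
2 years from 2021-10-15 is 2023-10-15.
The automatic bankruptcy stay from 2022-09-03 to 2023-10-10 tolled the period for 402 days, extending the deadline to 2024-11-20.
The period was tolled for 89 days by the defendant's absence from the jurisdiction (2024-05-06 to 2024-08-03), pushing the deadline to 2025-02-17.
The other events in the timeline have no effect on the limitation period under the stated rules.
Yoon filed on 2025-05-09, after the 2025-02-17 deadline, so the action is time-barred.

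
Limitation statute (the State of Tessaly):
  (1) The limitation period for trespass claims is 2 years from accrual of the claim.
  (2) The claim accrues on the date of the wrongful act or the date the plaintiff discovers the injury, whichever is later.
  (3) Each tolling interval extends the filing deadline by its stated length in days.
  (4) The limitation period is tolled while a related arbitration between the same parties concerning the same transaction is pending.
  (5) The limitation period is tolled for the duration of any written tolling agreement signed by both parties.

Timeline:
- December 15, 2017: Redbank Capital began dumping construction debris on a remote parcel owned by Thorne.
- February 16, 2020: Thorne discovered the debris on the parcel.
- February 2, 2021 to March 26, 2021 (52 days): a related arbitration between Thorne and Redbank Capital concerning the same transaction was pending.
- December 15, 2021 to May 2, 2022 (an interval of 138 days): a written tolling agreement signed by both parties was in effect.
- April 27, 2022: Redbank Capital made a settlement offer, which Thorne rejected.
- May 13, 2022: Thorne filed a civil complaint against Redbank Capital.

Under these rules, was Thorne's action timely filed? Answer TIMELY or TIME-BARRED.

The claim accrued on February 16, 2020 — the later of the December 15, 2017 act and the February 16, 2020 discovery.
The untolled deadline — 2 years after February 16, 2020 — is February 16, 2022.
The period was tolled for 52 days by the pending related arbitration (February 2, 2021 to March 26, 2021), pushing the deadline to April 9, 2022.
Because the written tolling agreement ran from December 15, 2021 to May 2, 2022, the deadline is extended by 138 days to August 25, 2022.
The other events in the timeline have no effect on the limitation period under the stated rules.
Filing on May 13, 2022 beat the August 25, 2022 deadline — the action is timely.

TIMELY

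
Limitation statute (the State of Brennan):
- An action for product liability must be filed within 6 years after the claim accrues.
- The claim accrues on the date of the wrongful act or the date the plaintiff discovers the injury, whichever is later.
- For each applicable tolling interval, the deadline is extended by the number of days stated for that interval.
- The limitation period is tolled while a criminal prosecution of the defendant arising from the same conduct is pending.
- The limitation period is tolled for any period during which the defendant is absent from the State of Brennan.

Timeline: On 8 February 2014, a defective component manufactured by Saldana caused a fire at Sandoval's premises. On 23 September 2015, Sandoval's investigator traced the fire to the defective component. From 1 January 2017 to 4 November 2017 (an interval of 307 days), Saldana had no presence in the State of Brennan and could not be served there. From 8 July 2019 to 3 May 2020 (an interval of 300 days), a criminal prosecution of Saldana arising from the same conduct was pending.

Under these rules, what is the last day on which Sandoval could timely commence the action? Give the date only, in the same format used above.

23 May 2023

Taking the later of the act (8 February 2014) and discovery (23 September 2015), the claim accrued on 23 September 2015.
Adding the 6 years base period to 23 September 2015 gives a deadline of 23 September 2021, before any tolling.
Because the defendant's absence from the jurisdiction ran from 1 January 2017 to 4 November 2017, the deadline is extended by 307 days to 27 July 2022.
The pending criminal prosecution from 8 July 2019 to 3 May 2020 tolled the period for 300 days, extending the deadline to 23 May 2023.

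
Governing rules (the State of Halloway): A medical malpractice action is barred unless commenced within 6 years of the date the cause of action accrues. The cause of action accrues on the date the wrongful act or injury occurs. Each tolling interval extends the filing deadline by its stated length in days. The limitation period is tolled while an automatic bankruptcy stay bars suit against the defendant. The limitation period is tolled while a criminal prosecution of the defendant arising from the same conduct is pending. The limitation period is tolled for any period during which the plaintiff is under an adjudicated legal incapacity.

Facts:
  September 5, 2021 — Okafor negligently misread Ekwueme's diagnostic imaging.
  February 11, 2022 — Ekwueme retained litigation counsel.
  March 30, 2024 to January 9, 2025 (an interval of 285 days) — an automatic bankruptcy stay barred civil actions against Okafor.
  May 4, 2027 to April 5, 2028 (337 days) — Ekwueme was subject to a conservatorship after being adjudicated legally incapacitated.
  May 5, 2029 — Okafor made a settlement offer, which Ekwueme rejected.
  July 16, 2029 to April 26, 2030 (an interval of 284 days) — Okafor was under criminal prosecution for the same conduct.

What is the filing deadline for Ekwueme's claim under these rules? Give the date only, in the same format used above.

The claim accrued on September 5, 2021, when the wrongful act occurred.
The untolled deadline — 6 years after September 5, 2021 — is September 5, 2027.
The automatic bankruptcy stay from March 30, 2024 to January 9, 2025 tolled the period for 285 days, extending the deadline to June 16, 2028.
The plaintiff's legal incapacity from May 4, 2027 to April 5, 2028 tolled the period for 337 days, extending the deadline to May 19, 2029.
By the time the pending criminal prosecution began on July 16, 2029, the limitation period had already expired on May 19, 2029; that interval cannot revive it.
None of the other events listed affects the running of the period under the stated rules.

May 19, 2029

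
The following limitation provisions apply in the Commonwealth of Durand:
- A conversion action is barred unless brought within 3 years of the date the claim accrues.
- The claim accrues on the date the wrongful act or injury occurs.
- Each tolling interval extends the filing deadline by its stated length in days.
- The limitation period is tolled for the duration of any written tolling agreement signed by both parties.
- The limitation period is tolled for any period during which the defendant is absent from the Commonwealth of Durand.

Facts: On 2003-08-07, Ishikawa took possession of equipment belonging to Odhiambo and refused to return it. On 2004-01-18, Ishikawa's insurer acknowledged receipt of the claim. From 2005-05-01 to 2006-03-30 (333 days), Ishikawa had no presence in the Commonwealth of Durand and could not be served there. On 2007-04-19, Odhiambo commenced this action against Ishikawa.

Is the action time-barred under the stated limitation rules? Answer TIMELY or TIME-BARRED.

The claim accrued on 2003-08-07, the date of the act.
Adding the 3 years base period to 2003-08-07 gives a deadline of 2006-08-07, before any tolling.
The period was tolled for 333 days by the defendant's absence from the jurisdiction (2005-05-01 to 2006-03-30), pushing the deadline to 2007-07-06.
Nothing else in the chronology tolls or restarts the period.
Filing on 2007-04-19 beat the 2007-07-06 deadline — the action is timely.

TIMELY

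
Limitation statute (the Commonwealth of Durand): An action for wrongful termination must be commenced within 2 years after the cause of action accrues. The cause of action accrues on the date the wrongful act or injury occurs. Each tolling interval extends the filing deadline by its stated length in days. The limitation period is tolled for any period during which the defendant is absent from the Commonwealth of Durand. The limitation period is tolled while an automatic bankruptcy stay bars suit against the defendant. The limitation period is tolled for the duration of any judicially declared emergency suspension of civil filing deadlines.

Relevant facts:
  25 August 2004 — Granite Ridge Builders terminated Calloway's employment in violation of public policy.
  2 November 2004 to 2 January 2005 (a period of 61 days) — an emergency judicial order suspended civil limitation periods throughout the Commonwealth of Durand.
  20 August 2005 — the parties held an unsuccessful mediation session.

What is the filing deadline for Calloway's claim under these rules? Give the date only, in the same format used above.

25 October 2006

The claim accrued on 25 August 2004, when the wrongful act occurred.
The untolled deadline — 2 years after 25 August 2004 — is 25 August 2006.
The period was tolled for 61 days by the emergency suspension of filing deadlines (2 November 2004 to 2 January 2005), pushing the deadline to 25 October 2006.
Nothing else in the chronology tolls or restarts the period.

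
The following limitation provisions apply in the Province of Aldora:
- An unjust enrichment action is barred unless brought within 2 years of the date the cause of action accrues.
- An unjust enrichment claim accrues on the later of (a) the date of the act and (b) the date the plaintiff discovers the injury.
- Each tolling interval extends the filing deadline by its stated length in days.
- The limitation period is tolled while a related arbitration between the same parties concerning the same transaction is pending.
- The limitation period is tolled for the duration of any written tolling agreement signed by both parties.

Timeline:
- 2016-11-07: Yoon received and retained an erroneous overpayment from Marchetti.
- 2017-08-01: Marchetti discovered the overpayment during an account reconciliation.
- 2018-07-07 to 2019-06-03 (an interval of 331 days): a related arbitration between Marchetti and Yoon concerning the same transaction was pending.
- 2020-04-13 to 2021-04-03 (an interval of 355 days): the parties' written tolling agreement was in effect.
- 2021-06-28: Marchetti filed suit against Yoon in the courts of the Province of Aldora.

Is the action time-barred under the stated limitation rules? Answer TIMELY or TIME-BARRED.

Taking the later of the act (2016-11-07) and discovery (2017-08-01), the claim accrued on 2017-08-01.
2 years from 2017-08-01 is 2019-08-01.
Because the pending related arbitration ran from 2018-07-07 to 2019-06-03, the deadline is extended by 331 days to 2020-06-27.
The written tolling agreement from 2020-04-13 to 2021-04-03 tolled the period for 355 days, extending the deadline to 2021-06-17.
Filing on 2021-06-28 missed the 2021-06-17 deadline — the action is time-barred.

TIME-BARRED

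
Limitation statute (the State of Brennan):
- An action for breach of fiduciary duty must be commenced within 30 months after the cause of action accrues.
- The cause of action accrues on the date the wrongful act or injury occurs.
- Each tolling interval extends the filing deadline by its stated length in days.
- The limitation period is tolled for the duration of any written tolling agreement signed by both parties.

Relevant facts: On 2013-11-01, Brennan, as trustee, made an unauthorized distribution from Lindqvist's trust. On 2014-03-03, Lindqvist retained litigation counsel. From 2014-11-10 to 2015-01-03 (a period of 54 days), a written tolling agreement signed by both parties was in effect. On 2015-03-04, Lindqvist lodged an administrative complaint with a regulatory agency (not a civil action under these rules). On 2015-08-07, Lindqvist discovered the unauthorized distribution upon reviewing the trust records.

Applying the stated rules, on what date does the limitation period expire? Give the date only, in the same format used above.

2016-06-24

Accrual is governed by the date of the act, so the period began to run on 2013-11-01; the later discovery on 2015-08-07 is irrelevant under the stated rule.
30 months from 2013-11-01 is 2016-05-01.
Because the written tolling agreement ran from 2014-11-10 to 2015-01-03, the deadline is extended by 54 days to 2016-06-24.
Nothing else in the chronology tolls or restarts the period.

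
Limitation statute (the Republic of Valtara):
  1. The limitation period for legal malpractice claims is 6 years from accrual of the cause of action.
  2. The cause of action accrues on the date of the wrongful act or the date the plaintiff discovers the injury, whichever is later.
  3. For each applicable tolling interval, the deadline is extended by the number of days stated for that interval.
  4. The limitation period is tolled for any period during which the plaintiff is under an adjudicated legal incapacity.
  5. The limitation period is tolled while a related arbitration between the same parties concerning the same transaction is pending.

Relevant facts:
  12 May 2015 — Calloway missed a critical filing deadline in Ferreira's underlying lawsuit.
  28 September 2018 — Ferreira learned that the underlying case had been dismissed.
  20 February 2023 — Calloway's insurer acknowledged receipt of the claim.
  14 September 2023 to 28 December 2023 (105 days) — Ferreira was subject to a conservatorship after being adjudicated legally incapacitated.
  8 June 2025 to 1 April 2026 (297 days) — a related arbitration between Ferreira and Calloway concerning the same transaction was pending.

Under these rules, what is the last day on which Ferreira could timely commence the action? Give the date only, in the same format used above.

11 January 2025

Because discovery on 28 September 2018 post-dates the 12 May 2015 act, accrual under the later-of rule falls on 28 September 2018.
6 years from 28 September 2018 is 28 September 2024.
The period was tolled for 105 days by the plaintiff's legal incapacity (14 September 2023 to 28 December 2023), pushing the deadline to 11 January 2025.
By the time the pending related arbitration began on 8 June 2025, the limitation period had already expired on 11 January 2025; that interval cannot revive it.
Nothing else in the chronology tolls or restarts the period.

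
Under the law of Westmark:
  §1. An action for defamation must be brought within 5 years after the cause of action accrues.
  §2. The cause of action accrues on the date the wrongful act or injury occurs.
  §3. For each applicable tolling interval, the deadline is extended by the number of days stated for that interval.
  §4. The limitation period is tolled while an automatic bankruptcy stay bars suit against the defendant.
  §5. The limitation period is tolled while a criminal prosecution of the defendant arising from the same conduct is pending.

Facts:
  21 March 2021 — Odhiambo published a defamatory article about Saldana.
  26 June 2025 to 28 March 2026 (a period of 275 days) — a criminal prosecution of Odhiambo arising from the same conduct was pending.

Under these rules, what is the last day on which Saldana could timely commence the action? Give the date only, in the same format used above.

The claim accrued on 21 March 2021, when the wrongful act occurred.
5 years from 21 March 2021 is 21 March 2026.
Because the pending criminal prosecution ran from 26 June 2025 to 28 March 2026, the deadline is extended by 275 days to 21 December 2026.

21 December 2026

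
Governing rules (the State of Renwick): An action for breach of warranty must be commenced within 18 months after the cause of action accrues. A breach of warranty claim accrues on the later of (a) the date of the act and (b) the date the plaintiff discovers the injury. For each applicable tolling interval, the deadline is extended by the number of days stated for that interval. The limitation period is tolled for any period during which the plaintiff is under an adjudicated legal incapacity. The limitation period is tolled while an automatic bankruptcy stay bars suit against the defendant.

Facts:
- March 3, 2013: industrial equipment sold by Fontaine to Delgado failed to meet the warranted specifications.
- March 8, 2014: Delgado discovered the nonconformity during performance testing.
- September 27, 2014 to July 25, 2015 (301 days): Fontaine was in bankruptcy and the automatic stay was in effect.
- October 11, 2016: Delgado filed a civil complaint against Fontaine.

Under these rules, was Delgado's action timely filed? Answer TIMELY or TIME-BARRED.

Because discovery on March 8, 2014 post-dates the March 3, 2013 act, accrual under the later-of rule falls on March 8, 2014.
18 months from March 8, 2014 is September 8, 2015.
The period was tolled for 301 days by the automatic bankruptcy stay (September 27, 2014 to July 25, 2015), pushing the deadline to July 5, 2016.
The October 11, 2016 filing falls after the July 5, 2016 deadline; the claim is time-barred.

TIME-BARRED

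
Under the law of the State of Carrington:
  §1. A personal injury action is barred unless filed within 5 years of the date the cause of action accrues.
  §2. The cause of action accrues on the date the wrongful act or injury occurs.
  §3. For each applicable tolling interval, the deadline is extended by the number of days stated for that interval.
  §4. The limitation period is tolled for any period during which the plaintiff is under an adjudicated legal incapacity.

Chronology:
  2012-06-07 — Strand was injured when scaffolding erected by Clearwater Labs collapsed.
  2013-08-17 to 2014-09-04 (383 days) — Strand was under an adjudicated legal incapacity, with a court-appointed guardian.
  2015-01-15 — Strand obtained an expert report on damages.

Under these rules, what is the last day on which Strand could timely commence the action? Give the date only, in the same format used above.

2018-06-25

The limitation period began to run on 2012-06-07.
Adding the 5 years base period to 2012-06-07 gives a deadline of 2017-06-07, before any tolling.
The plaintiff's legal incapacity from 2013-08-17 to 2014-09-04 tolled the period for 383 days, extending the deadline to 2018-06-25.
Nothing else in the chronology tolls or restarts the period.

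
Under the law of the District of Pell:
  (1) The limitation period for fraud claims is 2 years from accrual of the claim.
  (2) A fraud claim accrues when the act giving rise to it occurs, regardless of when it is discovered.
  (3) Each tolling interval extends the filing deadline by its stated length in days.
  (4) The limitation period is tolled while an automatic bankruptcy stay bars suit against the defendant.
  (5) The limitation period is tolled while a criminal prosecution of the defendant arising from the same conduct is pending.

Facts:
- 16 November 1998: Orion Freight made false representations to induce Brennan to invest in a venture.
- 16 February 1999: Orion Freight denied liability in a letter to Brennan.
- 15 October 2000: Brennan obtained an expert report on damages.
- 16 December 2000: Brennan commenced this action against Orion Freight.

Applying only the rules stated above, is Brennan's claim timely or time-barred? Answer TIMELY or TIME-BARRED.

The limitation period began to run on 16 November 1998.
2 years from 16 November 1998 is 16 November 2000.
None of the other events listed affects the running of the period under the stated rules.
Brennan filed on 16 December 2000, after the 16 November 2000 deadline, so the action is time-barred.

TIME-BARRED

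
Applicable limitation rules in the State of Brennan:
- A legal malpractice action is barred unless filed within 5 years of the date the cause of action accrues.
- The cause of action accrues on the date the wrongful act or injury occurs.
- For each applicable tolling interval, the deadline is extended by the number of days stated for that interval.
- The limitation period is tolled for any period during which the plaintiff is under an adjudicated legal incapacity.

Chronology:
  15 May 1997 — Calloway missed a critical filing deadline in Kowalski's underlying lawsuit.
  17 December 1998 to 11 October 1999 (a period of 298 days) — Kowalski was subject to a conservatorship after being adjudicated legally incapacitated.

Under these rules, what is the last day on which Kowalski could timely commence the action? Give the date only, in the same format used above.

9 March 2003

The cause of action accrued on 15 May 1997, the date of the act.
The untolled deadline — 5 years after 15 May 1997 — is 15 May 2002.
The plaintiff's legal incapacity from 17 December 1998 to 11 October 1999 tolled the period for 298 days, extending the deadline to 9 March 2003.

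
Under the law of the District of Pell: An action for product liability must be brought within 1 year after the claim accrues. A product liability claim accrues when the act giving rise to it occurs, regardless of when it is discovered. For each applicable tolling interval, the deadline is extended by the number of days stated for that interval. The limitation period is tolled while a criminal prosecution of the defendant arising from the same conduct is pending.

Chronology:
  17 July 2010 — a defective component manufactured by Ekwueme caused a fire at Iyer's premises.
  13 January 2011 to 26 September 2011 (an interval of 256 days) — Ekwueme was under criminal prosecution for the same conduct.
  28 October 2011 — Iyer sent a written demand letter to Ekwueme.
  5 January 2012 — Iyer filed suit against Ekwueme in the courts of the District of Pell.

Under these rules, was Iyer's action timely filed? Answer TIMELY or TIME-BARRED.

TIMELY

The limitation period began to run on 17 July 2010.
The untolled deadline — 1 year after 17 July 2010 — is 17 July 2011.
The period was tolled for 256 days by the pending criminal prosecution (13 January 2011 to 26 September 2011), pushing the deadline to 29 March 2012.
The other events in the timeline have no effect on the limitation period under the stated rules.
The 5 January 2012 filing precedes the 29 March 2012 deadline; the claim is timely.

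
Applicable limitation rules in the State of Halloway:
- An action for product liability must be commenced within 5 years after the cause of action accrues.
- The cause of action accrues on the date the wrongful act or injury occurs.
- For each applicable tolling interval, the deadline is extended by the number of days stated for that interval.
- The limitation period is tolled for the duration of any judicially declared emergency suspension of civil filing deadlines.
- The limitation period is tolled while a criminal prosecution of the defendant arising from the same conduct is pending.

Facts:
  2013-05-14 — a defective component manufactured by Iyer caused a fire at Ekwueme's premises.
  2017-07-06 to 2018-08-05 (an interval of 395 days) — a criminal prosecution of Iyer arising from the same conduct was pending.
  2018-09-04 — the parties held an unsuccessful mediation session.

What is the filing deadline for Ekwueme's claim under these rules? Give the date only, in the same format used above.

2019-06-13

The limitation period began to run on 2013-05-14.
Adding the 5 years base period to 2013-05-14 gives a deadline of 2018-05-14, before any tolling.
Because the pending criminal prosecution ran from 2017-07-06 to 2018-08-05, the deadline is extended by 395 days to 2019-06-13.
None of the other events listed affects the running of the period under the stated rules.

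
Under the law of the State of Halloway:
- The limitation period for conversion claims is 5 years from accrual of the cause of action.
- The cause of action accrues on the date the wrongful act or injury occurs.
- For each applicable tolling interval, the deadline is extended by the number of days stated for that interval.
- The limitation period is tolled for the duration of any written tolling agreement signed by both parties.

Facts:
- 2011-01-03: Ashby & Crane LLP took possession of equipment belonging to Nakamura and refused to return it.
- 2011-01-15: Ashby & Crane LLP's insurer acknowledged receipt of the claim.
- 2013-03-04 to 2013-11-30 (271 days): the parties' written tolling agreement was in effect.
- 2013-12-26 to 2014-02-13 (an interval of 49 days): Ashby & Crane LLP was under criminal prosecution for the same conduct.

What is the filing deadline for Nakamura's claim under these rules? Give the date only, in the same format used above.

2016-09-30

The claim accrued on 2011-01-03, when the wrongful act occurred.
The untolled deadline — 5 years after 2011-01-03 — is 2016-01-03.
Because the written tolling agreement ran from 2013-03-04 to 2013-11-30, the deadline is extended by 271 days to 2016-09-30.
Although a criminal prosecution ran from 2013-12-26 to 2014-02-13, the stated rules do not make that a tolling event, so it is disregarded.
None of the other events listed affects the running of the period under the stated rules.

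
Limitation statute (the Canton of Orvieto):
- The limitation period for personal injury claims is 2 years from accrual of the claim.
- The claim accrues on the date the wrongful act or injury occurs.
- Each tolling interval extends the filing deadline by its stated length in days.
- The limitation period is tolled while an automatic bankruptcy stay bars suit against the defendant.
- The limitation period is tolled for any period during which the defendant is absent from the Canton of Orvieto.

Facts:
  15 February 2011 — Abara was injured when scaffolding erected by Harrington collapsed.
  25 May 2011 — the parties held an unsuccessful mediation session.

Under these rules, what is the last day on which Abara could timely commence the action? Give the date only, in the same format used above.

The claim accrued on 15 February 2011, the date of the act.
Adding the 2 years base period to 15 February 2011 gives a deadline of 15 February 2013, before any tolling.
Nothing else in the chronology tolls or restarts the period.

15 February 2013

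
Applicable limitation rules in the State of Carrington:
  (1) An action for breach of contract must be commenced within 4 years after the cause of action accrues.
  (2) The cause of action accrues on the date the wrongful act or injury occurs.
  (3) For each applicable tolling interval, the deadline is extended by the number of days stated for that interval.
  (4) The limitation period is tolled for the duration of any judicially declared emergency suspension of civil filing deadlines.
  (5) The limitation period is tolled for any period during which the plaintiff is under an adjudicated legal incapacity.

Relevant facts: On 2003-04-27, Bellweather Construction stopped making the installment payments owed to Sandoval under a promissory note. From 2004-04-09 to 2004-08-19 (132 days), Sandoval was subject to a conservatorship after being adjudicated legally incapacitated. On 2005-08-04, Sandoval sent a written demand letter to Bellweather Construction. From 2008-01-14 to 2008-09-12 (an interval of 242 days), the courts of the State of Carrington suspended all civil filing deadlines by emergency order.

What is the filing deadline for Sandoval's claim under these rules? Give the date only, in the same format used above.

2007-09-06

The claim accrued on 2003-04-27, when the wrongful act occurred.
The untolled deadline — 4 years after 2003-04-27 — is 2007-04-27.
The period was tolled for 132 days by the plaintiff's legal incapacity (2004-04-09 to 2004-08-19), pushing the deadline to 2007-09-06.
By the time the emergency suspension of filing deadlines began on 2008-01-14, the limitation period had already expired on 2007-09-06; that interval cannot revive it.
None of the other events listed affects the running of the period under the stated rules.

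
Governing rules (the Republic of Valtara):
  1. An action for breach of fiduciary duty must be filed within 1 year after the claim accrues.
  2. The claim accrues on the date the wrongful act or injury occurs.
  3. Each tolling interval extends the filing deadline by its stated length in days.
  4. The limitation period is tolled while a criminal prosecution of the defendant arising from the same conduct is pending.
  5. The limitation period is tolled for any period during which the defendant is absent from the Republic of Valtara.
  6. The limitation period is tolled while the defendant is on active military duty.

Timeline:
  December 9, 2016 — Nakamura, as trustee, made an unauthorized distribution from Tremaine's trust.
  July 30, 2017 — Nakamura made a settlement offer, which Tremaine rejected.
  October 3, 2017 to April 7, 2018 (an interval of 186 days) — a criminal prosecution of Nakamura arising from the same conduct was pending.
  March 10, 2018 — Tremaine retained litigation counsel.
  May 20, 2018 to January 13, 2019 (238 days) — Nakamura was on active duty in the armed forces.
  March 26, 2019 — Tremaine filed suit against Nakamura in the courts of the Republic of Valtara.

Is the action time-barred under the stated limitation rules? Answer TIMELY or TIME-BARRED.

The claim accrued on December 9, 2016, when the wrongful act occurred.
The untolled deadline — 1 year after December 9, 2016 — is December 9, 2017.
Because the pending criminal prosecution ran from October 3, 2017 to April 7, 2018, the deadline is extended by 186 days to June 13, 2018.
The period was tolled for 238 days by the defendant's active military service (May 20, 2018 to January 13, 2019), pushing the deadline to February 6, 2019.
Nothing else in the chronology tolls or restarts the period.
The March 26, 2019 filing falls after the February 6, 2019 deadline; the claim is time-barred.

TIME-BARRED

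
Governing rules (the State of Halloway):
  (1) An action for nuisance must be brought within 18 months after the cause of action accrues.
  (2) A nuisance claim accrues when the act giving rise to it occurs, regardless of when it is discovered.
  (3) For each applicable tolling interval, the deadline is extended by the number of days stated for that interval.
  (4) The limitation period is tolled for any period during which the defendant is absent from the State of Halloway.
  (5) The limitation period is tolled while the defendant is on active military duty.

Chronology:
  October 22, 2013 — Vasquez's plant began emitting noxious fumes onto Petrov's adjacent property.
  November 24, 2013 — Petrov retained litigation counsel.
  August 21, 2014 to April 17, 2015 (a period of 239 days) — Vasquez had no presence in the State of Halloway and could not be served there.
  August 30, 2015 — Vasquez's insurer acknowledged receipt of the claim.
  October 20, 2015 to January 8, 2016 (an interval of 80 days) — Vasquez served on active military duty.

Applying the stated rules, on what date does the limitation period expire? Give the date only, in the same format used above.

March 6, 2016

The limitation period began to run on October 22, 2013.
Adding the 18 months base period to October 22, 2013 gives a deadline of April 22, 2015, before any tolling.
The defendant's absence from the jurisdiction from August 21, 2014 to April 17, 2015 tolled the period for 239 days, extending the deadline to December 17, 2015.
Because the defendant's active military service ran from October 20, 2015 to January 8, 2016, the deadline is extended by 80 days to March 6, 2016.
None of the other events listed affects the running of the period under the stated rules.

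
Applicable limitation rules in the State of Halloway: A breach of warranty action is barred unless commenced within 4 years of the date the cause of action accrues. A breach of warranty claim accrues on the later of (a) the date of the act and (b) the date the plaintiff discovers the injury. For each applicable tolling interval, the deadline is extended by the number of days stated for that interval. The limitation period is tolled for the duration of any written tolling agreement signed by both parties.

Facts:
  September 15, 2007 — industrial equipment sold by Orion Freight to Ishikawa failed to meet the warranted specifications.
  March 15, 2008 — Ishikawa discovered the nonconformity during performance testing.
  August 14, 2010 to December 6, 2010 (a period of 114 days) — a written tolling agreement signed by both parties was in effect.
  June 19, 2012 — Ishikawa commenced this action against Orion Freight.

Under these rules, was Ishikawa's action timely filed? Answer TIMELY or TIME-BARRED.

The claim accrued on March 15, 2008 — the later of the September 15, 2007 act and the March 15, 2008 discovery.
The untolled deadline — 4 years after March 15, 2008 — is March 15, 2012.
The period was tolled for 114 days by the written tolling agreement (August 14, 2010 to December 6, 2010), pushing the deadline to July 7, 2012.
Filing on June 19, 2012 beat the July 7, 2012 deadline — the action is timely.

TIMELY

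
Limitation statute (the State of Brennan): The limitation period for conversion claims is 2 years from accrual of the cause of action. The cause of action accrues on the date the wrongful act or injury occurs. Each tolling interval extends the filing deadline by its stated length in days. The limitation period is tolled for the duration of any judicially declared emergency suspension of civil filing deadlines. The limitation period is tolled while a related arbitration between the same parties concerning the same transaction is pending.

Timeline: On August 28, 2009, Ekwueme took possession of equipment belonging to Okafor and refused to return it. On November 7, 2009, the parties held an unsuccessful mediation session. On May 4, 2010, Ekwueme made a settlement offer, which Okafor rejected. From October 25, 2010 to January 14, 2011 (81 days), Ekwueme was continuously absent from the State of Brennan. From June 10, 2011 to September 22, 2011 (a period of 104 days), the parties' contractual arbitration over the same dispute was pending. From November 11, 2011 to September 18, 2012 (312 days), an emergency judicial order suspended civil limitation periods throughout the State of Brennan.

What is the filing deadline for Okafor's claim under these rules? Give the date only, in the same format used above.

The cause of action accrued on August 28, 2009, the date of the act.
2 years from August 28, 2009 is August 28, 2011.
The period was tolled for 104 days by the pending related arbitration (June 10, 2011 to September 22, 2011), pushing the deadline to December 10, 2011.
The period was tolled for 312 days by the emergency suspension of filing deadlines (November 11, 2011 to September 18, 2012), pushing the deadline to October 17, 2012.
No stated provision tolls the period for the defendant's absence, so the interval from October 25, 2010 to January 14, 2011 has no effect on the deadline.
Nothing else in the chronology tolls or restarts the period.

October 17, 2012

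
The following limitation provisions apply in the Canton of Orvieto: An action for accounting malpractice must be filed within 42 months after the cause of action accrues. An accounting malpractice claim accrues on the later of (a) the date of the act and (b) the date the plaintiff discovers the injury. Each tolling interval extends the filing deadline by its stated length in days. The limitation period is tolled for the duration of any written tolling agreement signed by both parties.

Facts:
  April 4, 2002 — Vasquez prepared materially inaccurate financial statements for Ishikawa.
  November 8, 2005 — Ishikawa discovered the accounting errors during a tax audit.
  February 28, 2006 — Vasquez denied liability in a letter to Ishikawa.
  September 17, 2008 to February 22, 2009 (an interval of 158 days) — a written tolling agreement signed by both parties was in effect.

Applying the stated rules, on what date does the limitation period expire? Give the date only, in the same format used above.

October 13, 2009

Because discovery on November 8, 2005 post-dates the April 4, 2002 act, accrual under the later-of rule falls on November 8, 2005.
Adding the 42 months base period to November 8, 2005 gives a deadline of May 8, 2009, before any tolling.
Because the written tolling agreement ran from September 17, 2008 to February 22, 2009, the deadline is extended by 158 days to October 13, 2009.
Nothing else in the chronology tolls or restarts the period.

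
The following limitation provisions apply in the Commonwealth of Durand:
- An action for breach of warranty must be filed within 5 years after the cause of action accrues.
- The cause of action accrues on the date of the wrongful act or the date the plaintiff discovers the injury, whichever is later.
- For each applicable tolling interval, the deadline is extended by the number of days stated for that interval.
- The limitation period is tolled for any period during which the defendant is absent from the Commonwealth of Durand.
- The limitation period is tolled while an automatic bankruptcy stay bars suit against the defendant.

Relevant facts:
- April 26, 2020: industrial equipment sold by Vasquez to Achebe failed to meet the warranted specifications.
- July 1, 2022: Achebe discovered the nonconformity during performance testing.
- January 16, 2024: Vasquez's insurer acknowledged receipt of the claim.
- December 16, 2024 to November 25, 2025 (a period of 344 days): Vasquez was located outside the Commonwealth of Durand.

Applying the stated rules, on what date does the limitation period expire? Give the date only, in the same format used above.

June 9, 2028

Because discovery on July 1, 2022 post-dates the April 26, 2020 act, accrual under the later-of rule falls on July 1, 2022.
The untolled deadline — 5 years after July 1, 2022 — is July 1, 2027.
Because the defendant's absence from the jurisdiction ran from December 16, 2024 to November 25, 2025, the deadline is extended by 344 days to June 9, 2028.
None of the other events listed affects the running of the period under the stated rules.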